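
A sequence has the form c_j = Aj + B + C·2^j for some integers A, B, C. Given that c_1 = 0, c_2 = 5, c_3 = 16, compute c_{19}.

At j = 1, 2, 3: A + B + 2C = 0; 2A + B + 4C = 5; 3A + B + 8C = 16.
Subtracting the first from the second: A + 2C = 5.
Subtracting the second from the third: A + 4C = 11.
Solving: C = 3, A = -1, then B = -5.
So c_j = -1·j + (-5) + 3·2^j; at j=19 this is 1572840.

1572840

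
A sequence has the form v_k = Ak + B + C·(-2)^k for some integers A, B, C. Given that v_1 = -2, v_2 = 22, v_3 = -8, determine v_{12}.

12358

Plug in k = 1, 2, 3: A + B - 2C = -2; 2A + B + 4C = 22; 3A + B - 8C = -8.
Subtracting the first from the second: A + 6C = 24.
Subtracting the second from the third: A - 12C = -30.
Solving: C = 3, A = 6, then B = -2.
So v_k = 6·k + (-2) + 3·(-2)^k; at k=12 this is 12358.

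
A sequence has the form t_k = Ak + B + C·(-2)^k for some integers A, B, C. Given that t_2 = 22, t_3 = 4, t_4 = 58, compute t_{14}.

32854

Write the equations: 2A + B + 4C = 22; 3A + B - 8C = 4; 4A + B + 16C = 58.
Subtracting the first from the second: A - 12C = -18.
Subtracting the second from the third: A + 24C = 54.
Solving: C = 2, A = 6, then B = 2.
So t_k = 6·k + 2 + 2·(-2)^k; at k=14 this is 32854.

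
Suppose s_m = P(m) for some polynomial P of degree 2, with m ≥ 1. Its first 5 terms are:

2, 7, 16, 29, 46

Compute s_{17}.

562

1st diffs: 5, 9, 13, 17.
2nd diffs: 4, 4, 4 (constant).
So s_m = 2m^2 - m + 1.
Evaluating at m = 17 gives s_{17} = 562.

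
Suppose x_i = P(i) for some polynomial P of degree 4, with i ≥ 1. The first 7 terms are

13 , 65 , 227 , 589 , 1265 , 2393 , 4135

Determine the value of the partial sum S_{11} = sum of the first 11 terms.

61941

1st diffs: 52, 162, 362, 676, 1128, 1742.
2nd diffs: 110, 200, 314, 452, 614.
3rd diffs: 90, 114, 138, 162.
4th diffs: 24, 24, 24 (constant).
Newton forward-difference form: x_i = 13 + 52·C(i-1,1) + 110·C(i-1,2) + 90·C(i-1,3) + 24·C(i-1,4).
Continuing: 6677, 10229, 15025, 21323.
Summing i = 1..11 (11 terms) gives 61941.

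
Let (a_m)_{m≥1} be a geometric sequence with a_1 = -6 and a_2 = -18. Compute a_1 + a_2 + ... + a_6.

Common ratio r = 3.
a_m = (-6)·3^(m-1).
S = (-6)·(3^6 - 1)/(3 - 1) = (-6)·(729 - 1)/(2) = -2184.

-2184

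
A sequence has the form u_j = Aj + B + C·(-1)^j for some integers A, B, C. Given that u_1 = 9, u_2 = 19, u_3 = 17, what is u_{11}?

49

The three given values yield: A + B - C = 9; 2A + B + C = 19; 3A + B - C = 17.
Subtracting the first from the second: A + 2C = 10.
Subtracting the second from the third: A - 2C = -2.
Solving: C = 3, A = 4, then B = 8.
So u_j = 4·j + 8 + 3·(-1)^j; at j=11 this is 49.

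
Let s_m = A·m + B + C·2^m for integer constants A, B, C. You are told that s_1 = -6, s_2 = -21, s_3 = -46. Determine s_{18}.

-1310801

The three given values yield: A + B + 2C = -6; 2A + B + 4C = -21; 3A + B + 8C = -46.
Subtracting the first from the second: A + 2C = -15.
Subtracting the second from the third: A + 4C = -25.
Solving: C = -5, A = -5, then B = 9.
So s_m = -5·m + 9 + (-5)·2^m; at m=18 this is -1310801.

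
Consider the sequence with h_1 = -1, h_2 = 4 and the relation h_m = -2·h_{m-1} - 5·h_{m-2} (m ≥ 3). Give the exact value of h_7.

-183

h_3 = -3  h_4 = -14  h_5 = 43  h_6 = -16  h_7 = -183.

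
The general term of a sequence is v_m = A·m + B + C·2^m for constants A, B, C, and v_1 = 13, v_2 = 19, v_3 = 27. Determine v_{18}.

The three given values yield: A + B + 2C = 13; 2A + B + 4C = 19; 3A + B + 8C = 27.
Subtracting the first from the second: A + 2C = 6.
Subtracting the second from the third: A + 4C = 8.
Solving: C = 1, A = 4, then B = 7.
So v_m = 4·m + 7 + 1·2^m; at m=18 this is 262223.

262223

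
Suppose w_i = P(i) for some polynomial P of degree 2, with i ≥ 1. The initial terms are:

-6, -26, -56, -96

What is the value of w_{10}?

1st diffs: -20, -30, -40.
2nd diffs: -10, -10 (constant).
So w_i = -5i^2 - 5i + 4.
Evaluating at i = 10 gives w_{10} = -546.

-546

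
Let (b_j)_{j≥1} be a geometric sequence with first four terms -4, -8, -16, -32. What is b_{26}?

-134217728

Common ratio r = 2.
b_j = (-4)·2^(j-1).
b_{26} = (-4)·2^25 = -134217728.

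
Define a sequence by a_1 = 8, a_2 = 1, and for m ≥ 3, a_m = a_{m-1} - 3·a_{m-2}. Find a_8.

-371

Applying the relation repeatedly:
a_3 = -23, a_4 = -26, a_5 = 43, a_6 = 121, a_7 = -8, a_8 = -371.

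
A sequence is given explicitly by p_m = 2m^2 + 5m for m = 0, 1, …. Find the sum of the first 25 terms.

11300

Over m = 0..24: Σm = 300, Σm² = 4900.
Total = (2)·4900 + (5)·300 = 11300.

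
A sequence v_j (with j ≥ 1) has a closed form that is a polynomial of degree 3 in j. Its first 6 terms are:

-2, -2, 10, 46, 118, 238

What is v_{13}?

1st diffs: 0, 12, 36, 72, 120.
2nd diffs: 12, 24, 36, 48.
3rd diffs: 12, 12, 12 (constant).
Newton forward-difference form: v_j = -2 + 12·C(j-1,2) + 12·C(j-1,3).
At j = 13: j-1 = 12, so v_{13} = -2 + 792 + 2640 = 3430.

3430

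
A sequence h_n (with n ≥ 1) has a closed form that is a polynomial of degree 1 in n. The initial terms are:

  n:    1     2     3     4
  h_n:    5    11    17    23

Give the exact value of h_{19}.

113

1st diffs: 6, 6, 6 (constant).
So h_n = 6n - 1.
Evaluating at n = 19 gives h_{19} = 113.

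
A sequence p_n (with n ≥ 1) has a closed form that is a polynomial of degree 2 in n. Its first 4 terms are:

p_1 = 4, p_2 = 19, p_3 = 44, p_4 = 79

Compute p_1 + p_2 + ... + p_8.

1012

1st diffs: 15, 25, 35.
2nd diffs: 10, 10 (constant).
Newton forward-difference form: p_n = 4 + 15·C(n-1,1) + 10·C(n-1,2).
Continuing: 124, 179, 244, 319.
Summing n = 1..8 (8 terms) gives 1012.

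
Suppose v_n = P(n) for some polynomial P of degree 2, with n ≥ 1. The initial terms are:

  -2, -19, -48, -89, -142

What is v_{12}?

-849

1st diffs: -17, -29, -41, -53.
2nd diffs: -12, -12, -12 (constant).
Newton forward-difference form: v_n = -2 + (-17)·C(n-1,1) + (-12)·C(n-1,2).
At n = 12: n-1 = 11, so v_{12} = -2 - 187 - 660 = -849.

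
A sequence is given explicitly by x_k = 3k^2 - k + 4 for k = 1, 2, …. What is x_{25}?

x_{25} = 3·25^2 - 1·25 + 4 = 1854.

1854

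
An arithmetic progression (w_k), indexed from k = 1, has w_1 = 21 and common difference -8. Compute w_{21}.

w_k = 21 + (k - 1)·(-8).
w_{21} = 21 + 20·(-8) = -139.

-139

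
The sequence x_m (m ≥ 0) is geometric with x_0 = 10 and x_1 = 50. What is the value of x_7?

781250

Common ratio r = 5.
x_m = 10·5^(m-0).
x_7 = 10·5^7 = 781250.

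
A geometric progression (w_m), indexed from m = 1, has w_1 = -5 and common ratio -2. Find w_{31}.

-5368709120

w_m = (-5)·(-2)^(m-1).
w_{31} = (-5)·(-2)^30 = -5368709120.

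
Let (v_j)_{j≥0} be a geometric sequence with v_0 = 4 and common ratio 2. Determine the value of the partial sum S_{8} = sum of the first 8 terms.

1020

v_j = 4·2^(j-0).
S = 4·(2^8 - 1)/(2 - 1) = 4·(256 - 1)/(1) = 1020.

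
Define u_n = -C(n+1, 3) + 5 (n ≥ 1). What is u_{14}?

-450

C(15, 3) = 455, so u_{14} = -450.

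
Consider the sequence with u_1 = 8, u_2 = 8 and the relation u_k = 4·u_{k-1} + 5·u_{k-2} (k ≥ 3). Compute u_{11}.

26041672

u_3 = 72, u_4 = 328, u_5 = 1672, u_6 = 8328, u_7 = 41672, u_8 = 208328, u_9 = 1041672, u_{10} = 5208328, u_{11} = 26041672.
(Characteristic roots are 5 and -1.)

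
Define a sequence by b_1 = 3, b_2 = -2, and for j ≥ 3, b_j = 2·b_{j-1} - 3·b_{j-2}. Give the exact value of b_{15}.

-1057

Compute successive terms:
b_3 = -13; b_4 = -20; b_5 = -1; …; b_{12} = 724; b_{13} = 3287; b_{14} = 4402; b_{15} = -1057.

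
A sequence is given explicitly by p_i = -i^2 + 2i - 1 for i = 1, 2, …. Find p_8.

-49

p_8 = -1·8^2 + 2·8 - 1 = -49.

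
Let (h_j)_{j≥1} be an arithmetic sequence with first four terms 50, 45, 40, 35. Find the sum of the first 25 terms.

-250

Common difference d = -5.
h_j = 50 + (j - 1)·(-5).
h_{25} = -70; S = 25·(50 + (-70))/2 = -250.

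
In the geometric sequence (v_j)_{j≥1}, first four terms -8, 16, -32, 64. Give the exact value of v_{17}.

Common ratio r = -2.
v_j = (-8)·(-2)^(j-1).
v_{17} = (-8)·(-2)^16 = -524288.

-524288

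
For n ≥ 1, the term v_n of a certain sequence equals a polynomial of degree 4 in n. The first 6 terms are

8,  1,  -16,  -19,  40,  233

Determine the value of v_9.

1st diffs: -7, -17, -3, 59, 193.
2nd diffs: -10, 14, 62, 134.
3rd diffs: 24, 48, 72.
4th diffs: 24, 24 (constant).
So v_n = n^4 - 6n^3 + 6n^2 + 2n + 5.
Evaluating at n = 9 gives v_9 = 2696.

2696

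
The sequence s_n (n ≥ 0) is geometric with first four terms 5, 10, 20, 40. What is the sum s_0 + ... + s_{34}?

171798691835

Common ratio r = 2.
s_n = 5·2^(n-0).
S = 5·(2^35 - 1)/(2 - 1) = 5·(34359738368 - 1)/(1) = 171798691835.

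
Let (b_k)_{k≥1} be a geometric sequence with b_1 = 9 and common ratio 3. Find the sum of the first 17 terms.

b_k = 9·3^(k-1).
S = 9·(3^17 - 1)/(3 - 1) = 9·(129140163 - 1)/(2) = 581130729.

581130729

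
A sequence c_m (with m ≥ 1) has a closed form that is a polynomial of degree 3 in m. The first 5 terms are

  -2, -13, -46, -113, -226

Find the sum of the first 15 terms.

-27575

1st diffs: -11, -33, -67, -113.
2nd diffs: -22, -34, -46.
3rd diffs: -12, -12 (constant).
Newton forward-difference form: c_m = -2 + (-11)·C(m-1,1) + (-22)·C(m-1,2) + (-12)·C(m-1,3).
Continuing: …, -397, -638, -961, -1378, …, c_{15} = -6526.
Summing m = 1..15 (15 terms) gives -27575.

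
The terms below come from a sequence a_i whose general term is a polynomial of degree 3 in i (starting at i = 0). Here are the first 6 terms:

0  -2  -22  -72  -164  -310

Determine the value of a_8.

-1192

1st diffs: -2, -20, -50, -92, -146.
2nd diffs: -18, -30, -42, -54.
3rd diffs: -12, -12, -12 (constant).
Newton forward-difference form: a_i = (-2)·C(i,1) + (-18)·C(i,2) + (-12)·C(i,3).
At i = 8: i = 8, so a_8 = -16 - 504 - 672 = -1192.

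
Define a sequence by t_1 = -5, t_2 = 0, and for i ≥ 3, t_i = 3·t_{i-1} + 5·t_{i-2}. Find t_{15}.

Applying the relation repeatedly:
t_3 = -25  t_4 = -75  t_5 = -350  …  t_{12} = -7790325  t_{13} = -32661725  t_{14} = -136936800  t_{15} = -574119025.

-574119025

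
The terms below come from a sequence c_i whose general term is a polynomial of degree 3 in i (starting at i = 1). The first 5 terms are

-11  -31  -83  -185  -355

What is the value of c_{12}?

1st diffs: -20, -52, -102, -170.
2nd diffs: -32, -50, -68.
3rd diffs: -18, -18 (constant).
So c_i = -3i^3 + 2i^2 - 5i - 5.
Evaluating at i = 12 gives c_{12} = -4961.

-4961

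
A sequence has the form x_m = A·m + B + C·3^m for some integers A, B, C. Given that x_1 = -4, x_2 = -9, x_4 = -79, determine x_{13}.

The three given values yield: A + B + 3C = -4; 2A + B + 9C = -9; 4A + B + 81C = -79.
Subtracting the first from the second: A + 6C = -5.
Subtracting the second from the third: 2A + 72C = -70.
Solving: C = -1, A = 1, then B = -2.
Hence x_{13} = 1·13 + (-2) + (-1)·1594323 = -1594312.

-1594312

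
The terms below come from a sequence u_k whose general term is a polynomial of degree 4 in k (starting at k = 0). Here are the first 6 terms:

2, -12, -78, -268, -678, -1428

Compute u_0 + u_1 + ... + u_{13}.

-140294

1st diffs: -14, -66, -190, -410, -750.
2nd diffs: -52, -124, -220, -340.
3rd diffs: -72, -96, -120.
4th diffs: -24, -24 (constant).
Newton forward-difference form: u_k = 2 + (-14)·C(k,1) + (-52)·C(k,2) + (-72)·C(k,3) + (-24)·C(k,4).
Continuing: …, -2662, -4548, -7278, -11068, …, u_{13} = -41988.
Summing k = 0..13 (14 terms) gives -140294.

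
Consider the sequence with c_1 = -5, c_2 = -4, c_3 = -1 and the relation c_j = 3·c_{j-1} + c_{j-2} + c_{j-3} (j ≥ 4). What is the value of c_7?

-461

c_4 = -12, c_5 = -41, c_6 = -136, c_7 = -461.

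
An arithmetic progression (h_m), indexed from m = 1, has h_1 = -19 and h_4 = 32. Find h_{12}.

Common difference d = (32 - (-19)) / (4 - 1) = 17.
h_m = -19 + (m - 1)·17.
h_{12} = -19 + 11·17 = 168.

168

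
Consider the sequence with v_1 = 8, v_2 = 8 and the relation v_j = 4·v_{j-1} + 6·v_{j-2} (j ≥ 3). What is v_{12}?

189769472

Iterate the recurrence:
v_3 = 80, v_4 = 368, v_5 = 1952, v_6 = 10016, v_7 = 51776, v_8 = 267200, v_9 = 1379456, v_{10} = 7121024, v_{11} = 36760832, v_{12} = 189769472.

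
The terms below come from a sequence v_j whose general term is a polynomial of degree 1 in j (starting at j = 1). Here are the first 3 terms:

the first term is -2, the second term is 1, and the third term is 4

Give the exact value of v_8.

1st diffs: 3, 3 (constant).
So v_j = 3j - 5.
Evaluating at j = 8 gives v_8 = 19.

19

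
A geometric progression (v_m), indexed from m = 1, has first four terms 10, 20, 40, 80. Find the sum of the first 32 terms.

42949672950

Common ratio r = 2.
v_m = 10·2^(m-1).
S = 10·(2^32 - 1)/(2 - 1) = 10·(4294967296 - 1)/(1) = 42949672950.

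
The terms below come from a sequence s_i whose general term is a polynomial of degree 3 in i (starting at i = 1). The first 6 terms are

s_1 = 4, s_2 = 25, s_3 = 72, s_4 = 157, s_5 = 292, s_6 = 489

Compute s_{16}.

8509

1st diffs: 21, 47, 85, 135, 197.
2nd diffs: 26, 38, 50, 62.
3rd diffs: 12, 12, 12 (constant).
Newton forward-difference form: s_i = 4 + 21·C(i-1,1) + 26·C(i-1,2) + 12·C(i-1,3).
At i = 16: i-1 = 15, so s_{16} = 4 + 315 + 2730 + 5460 = 8509.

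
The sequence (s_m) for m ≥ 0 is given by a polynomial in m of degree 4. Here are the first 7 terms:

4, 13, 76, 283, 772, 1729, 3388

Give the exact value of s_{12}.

1st diffs: 9, 63, 207, 489, 957, 1659.
2nd diffs: 54, 144, 282, 468, 702.
3rd diffs: 90, 138, 186, 234.
4th diffs: 48, 48, 48 (constant).
So s_m = 2m^4 + 3m^3 + 4m^2 + 4.
Evaluating at m = 12 gives s_{12} = 47236.

47236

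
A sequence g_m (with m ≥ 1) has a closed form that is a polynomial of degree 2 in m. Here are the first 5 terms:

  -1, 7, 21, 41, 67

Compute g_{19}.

1st diffs: 8, 14, 20, 26.
2nd diffs: 6, 6, 6 (constant).
Newton forward-difference form: g_m = -1 + 8·C(m-1,1) + 6·C(m-1,2).
At m = 19: m-1 = 18, so g_{19} = -1 + 144 + 918 = 1061.

1061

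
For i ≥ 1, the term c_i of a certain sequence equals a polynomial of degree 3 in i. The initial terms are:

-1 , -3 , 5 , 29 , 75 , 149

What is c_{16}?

3749

1st diffs: -2, 8, 24, 46, 74.
2nd diffs: 10, 16, 22, 28.
3rd diffs: 6, 6, 6 (constant).
Newton forward-difference form: c_i = -1 + (-2)·C(i-1,1) + 10·C(i-1,2) + 6·C(i-1,3).
At i = 16: i-1 = 15, so c_{16} = -1 - 30 + 1050 + 2730 = 3749.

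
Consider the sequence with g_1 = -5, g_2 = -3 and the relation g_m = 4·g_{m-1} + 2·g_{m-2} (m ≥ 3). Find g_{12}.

-14496224

Step forward from the initial values:
g_3 = -22  g_4 = -94  g_5 = -420  g_6 = -1868  g_7 = -8312  g_8 = -36984  g_9 = -164560  g_{10} = -732208  g_{11} = -3257952  g_{12} = -14496224.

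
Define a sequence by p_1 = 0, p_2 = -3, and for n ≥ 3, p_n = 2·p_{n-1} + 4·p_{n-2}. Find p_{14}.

p_3 = -6  p_4 = -24  p_5 = -72  …  p_{11} = -84480  p_{12} = -273408  p_{13} = -884736  p_{14} = -2863104.

-2863104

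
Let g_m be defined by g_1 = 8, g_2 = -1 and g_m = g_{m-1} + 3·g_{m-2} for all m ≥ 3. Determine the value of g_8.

863

Applying the relation repeatedly:
g_3 = 23;  g_4 = 20;  g_5 = 89;  g_6 = 149;  g_7 = 416;  g_8 = 863.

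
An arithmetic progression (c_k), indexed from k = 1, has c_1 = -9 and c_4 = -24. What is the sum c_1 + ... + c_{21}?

Common difference d = (-24 - (-9)) / (4 - 1) = -5.
c_k = -9 + (k - 1)·(-5).
c_{21} = -109; S = 21·(-9 + (-109))/2 = -1239.

-1239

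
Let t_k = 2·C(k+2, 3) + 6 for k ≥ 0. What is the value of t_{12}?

C(14, 3) = 364, so t_{12} = 734.

734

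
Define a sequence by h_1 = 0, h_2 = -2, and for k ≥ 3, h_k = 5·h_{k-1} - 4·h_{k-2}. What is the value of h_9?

Step forward from the initial values:
h_3 = -10, h_4 = -42, h_5 = -170, h_6 = -682, h_7 = -2730, h_8 = -10922, h_9 = -43690.
(Characteristic roots are 4 and 1.)

-43690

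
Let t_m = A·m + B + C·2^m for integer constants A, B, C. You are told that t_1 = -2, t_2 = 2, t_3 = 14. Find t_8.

986

The three given values yield: A + B + 2C = -2; 2A + B + 4C = 2; 3A + B + 8C = 14.
Subtracting the first from the second: A + 2C = 4.
Subtracting the second from the third: A + 4C = 12.
Solving: C = 4, A = -4, then B = -6.
Therefore t_8 = -32 + (-6) + 4·256 = 986.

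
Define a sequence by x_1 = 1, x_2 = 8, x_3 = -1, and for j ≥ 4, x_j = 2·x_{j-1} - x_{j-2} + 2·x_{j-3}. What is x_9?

1

x_4 = -8;  x_5 = 1;  x_6 = 8;  x_7 = -1;  x_8 = -8;  x_9 = 1.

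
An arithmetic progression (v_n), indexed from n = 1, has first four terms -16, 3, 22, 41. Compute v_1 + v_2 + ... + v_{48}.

20664

Common difference d = 19.
v_n = -16 + (n - 1)·19.
v_{48} = 877; S = 48·(-16 + 877)/2 = 20664.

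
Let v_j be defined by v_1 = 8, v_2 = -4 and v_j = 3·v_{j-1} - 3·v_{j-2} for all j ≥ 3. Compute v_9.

Compute successive terms:
v_3 = -36; v_4 = -96; v_5 = -180; v_6 = -252; v_7 = -216; v_8 = 108; v_9 = 972.

972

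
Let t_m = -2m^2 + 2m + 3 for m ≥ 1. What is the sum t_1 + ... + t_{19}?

-4503

Over m = 1..19: Σm = 190, Σm² = 2470.
Total = (-2)·2470 + (2)·190 + (3)·19 = -4503.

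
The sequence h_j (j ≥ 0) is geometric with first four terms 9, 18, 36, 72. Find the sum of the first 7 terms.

Common ratio r = 2.
h_j = 9·2^(j-0).
S = 9·(2^7 - 1)/(2 - 1) = 9·(128 - 1)/(1) = 1143.

1143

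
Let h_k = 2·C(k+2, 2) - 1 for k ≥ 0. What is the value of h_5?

41

C(7, 2) = 21, so h_5 = 41.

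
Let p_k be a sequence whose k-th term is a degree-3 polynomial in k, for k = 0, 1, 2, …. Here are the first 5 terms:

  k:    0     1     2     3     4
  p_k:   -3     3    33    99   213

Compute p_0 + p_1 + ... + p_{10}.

8217

1st diffs: 6, 30, 66, 114.
2nd diffs: 24, 36, 48.
3rd diffs: 12, 12 (constant).
So p_k = 2k^3 + 6k^2 - 2k - 3.
Continuing: …, 387, 633, 963, 1389, …, p_{10} = 2577.
Summing k = 0..10 (11 terms) gives 8217.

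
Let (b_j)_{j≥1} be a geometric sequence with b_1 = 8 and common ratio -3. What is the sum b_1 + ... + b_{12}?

-1062880

b_j = 8·(-3)^(j-1).
S = 8·((-3)^12 - 1)/(-3 - 1) = 8·(531441 - 1)/(-4) = -1062880.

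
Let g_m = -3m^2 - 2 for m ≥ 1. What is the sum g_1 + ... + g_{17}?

-5389

Over m = 1..17: Σm = 153, Σm² = 1785.
Total = (-3)·1785 + (-2)·17 = -5389.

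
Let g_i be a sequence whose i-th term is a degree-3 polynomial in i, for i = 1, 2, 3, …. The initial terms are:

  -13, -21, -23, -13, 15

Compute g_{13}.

1607

1st diffs: -8, -2, 10, 28.
2nd diffs: 6, 12, 18.
3rd diffs: 6, 6 (constant).
So g_i = i^3 - 3i^2 - 6i - 5.
Evaluating at i = 13 gives g_{13} = 1607.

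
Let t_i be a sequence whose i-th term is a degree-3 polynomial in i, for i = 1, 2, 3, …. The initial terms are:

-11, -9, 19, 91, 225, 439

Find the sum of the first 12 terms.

1st diffs: 2, 28, 72, 134, 214.
2nd diffs: 26, 44, 62, 80.
3rd diffs: 18, 18, 18 (constant).
So t_i = 3i^3 - 5i^2 - 4i - 5.
Continuing: …, 751, 1179, 1741, 2455, …, t_{12} = 4411.
Summing i = 1..12 (12 terms) gives 14630.

14630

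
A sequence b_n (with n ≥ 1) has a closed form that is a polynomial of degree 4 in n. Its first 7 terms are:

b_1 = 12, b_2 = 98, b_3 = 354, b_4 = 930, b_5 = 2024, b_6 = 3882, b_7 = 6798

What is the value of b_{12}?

50898

1st diffs: 86, 256, 576, 1094, 1858, 2916.
2nd diffs: 170, 320, 518, 764, 1058.
3rd diffs: 150, 198, 246, 294.
4th diffs: 48, 48, 48 (constant).
Newton forward-difference form: b_n = 12 + 86·C(n-1,1) + 170·C(n-1,2) + 150·C(n-1,3) + 48·C(n-1,4).
At n = 12: n-1 = 11, so b_{12} = 12 + 946 + 9350 + 24750 + 15840 = 50898.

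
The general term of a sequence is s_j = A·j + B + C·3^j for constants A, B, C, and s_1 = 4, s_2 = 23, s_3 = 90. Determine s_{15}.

57395550

At j = 1, 2, 3: A + B + 3C = 4; 2A + B + 9C = 23; 3A + B + 27C = 90.
Subtracting the first from the second: A + 6C = 19.
Subtracting the second from the third: A + 18C = 67.
Solving: C = 4, A = -5, then B = -3.
So s_j = -5·j + (-3) + 4·3^j; at j=15 this is 57395550.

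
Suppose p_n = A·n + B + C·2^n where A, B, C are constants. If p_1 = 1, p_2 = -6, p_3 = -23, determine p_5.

-137

Plug in n = 1, 2, 3: A + B + 2C = 1; 2A + B + 4C = -6; 3A + B + 8C = -23.
Subtracting the first from the second: A + 2C = -7.
Subtracting the second from the third: A + 4C = -17.
Solving: C = -5, A = 3, then B = 8.
Hence p_5 = 3·5 + 8 + (-5)·32 = -137.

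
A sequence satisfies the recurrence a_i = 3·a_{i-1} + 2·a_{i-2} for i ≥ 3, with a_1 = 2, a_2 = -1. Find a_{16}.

Step forward from the initial values:
a_3 = 1, a_4 = 1, a_5 = 5, …, a_{13} = 124373, a_{14} = 442961, a_{15} = 1577629, a_{16} = 5618809.

5618809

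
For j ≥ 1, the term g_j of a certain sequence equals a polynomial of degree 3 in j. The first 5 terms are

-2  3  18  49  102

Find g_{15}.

3162

1st diffs: 5, 15, 31, 53.
2nd diffs: 10, 16, 22.
3rd diffs: 6, 6 (constant).
Newton forward-difference form: g_j = -2 + 5·C(j-1,1) + 10·C(j-1,2) + 6·C(j-1,3).
At j = 15: j-1 = 14, so g_{15} = -2 + 70 + 910 + 2184 = 3162.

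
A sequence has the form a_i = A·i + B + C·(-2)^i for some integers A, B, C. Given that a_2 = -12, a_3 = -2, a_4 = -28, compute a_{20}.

-1048620

At i = 2, 3, 4: 2A + B + 4C = -12; 3A + B - 8C = -2; 4A + B + 16C = -28.
Subtracting the first from the second: A - 12C = 10.
Subtracting the second from the third: A + 24C = -26.
Solving: C = -1, A = -2, then B = -4.
Hence a_{20} = -2·20 + (-4) + (-1)·1048576 = -1048620.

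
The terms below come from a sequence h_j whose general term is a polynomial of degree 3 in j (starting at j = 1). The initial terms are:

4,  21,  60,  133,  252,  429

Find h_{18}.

11445

1st diffs: 17, 39, 73, 119, 177.
2nd diffs: 22, 34, 46, 58.
3rd diffs: 12, 12, 12 (constant).
So h_j = 2j^3 - j^2 + 6j - 3.
Evaluating at j = 18 gives h_{18} = 11445.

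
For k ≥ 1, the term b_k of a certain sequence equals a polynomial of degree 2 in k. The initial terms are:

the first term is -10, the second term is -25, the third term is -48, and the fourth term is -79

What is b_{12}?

-615

1st diffs: -15, -23, -31.
2nd diffs: -8, -8 (constant).
Newton forward-difference form: b_k = -10 + (-15)·C(k-1,1) + (-8)·C(k-1,2).
At k = 12: k-1 = 11, so b_{12} = -10 - 165 - 440 = -615.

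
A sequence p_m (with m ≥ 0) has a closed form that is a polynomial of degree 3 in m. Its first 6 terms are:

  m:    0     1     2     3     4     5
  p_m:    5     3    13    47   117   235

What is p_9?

1st diffs: -2, 10, 34, 70, 118.
2nd diffs: 12, 24, 36, 48.
3rd diffs: 12, 12, 12 (constant).
Newton forward-difference form: p_m = 5 + (-2)·C(m,1) + 12·C(m,2) + 12·C(m,3).
At m = 9: m = 9, so p_9 = 5 - 18 + 432 + 1008 = 1427.

1427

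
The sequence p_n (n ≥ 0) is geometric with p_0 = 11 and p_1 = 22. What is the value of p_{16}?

Common ratio r = 2.
p_n = 11·2^(n-0).
p_{16} = 11·2^16 = 720896.

720896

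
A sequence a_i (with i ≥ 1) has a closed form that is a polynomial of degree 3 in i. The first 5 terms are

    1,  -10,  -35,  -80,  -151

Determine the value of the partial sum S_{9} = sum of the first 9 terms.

1st diffs: -11, -25, -45, -71.
2nd diffs: -14, -20, -26.
3rd diffs: -6, -6 (constant).
Newton forward-difference form: a_i = 1 + (-11)·C(i-1,1) + (-14)·C(i-1,2) + (-6)·C(i-1,3).
Continuing: -254, -395, -580, -815.
Summing i = 1..9 (9 terms) gives -2319.

-2319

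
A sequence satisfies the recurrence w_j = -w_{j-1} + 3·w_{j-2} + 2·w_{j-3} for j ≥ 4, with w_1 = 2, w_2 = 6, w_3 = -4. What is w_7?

-122

w_4 = 26;  w_5 = -26;  w_6 = 96;  w_7 = -122.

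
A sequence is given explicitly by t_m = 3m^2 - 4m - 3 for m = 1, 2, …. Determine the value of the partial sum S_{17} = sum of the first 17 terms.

4692

Over m = 1..17: Σm = 153, Σm² = 1785.
Total = (3)·1785 + (-4)·153 + (-3)·17 = 4692.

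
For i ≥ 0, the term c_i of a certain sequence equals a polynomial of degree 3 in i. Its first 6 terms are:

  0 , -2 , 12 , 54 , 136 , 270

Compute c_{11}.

2838

1st diffs: -2, 14, 42, 82, 134.
2nd diffs: 16, 28, 40, 52.
3rd diffs: 12, 12, 12 (constant).
Newton forward-difference form: c_i = (-2)·C(i,1) + 16·C(i,2) + 12·C(i,3).
At i = 11: i = 11, so c_{11} = -22 + 880 + 1980 = 2838.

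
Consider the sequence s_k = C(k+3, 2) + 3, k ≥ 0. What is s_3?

C(6, 2) = 15, so s_3 = 18.

18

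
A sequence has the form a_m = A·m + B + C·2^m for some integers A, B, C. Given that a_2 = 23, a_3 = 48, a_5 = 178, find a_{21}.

10485858

Plug in m = 2, 3, 5: 2A + B + 4C = 23; 3A + B + 8C = 48; 5A + B + 32C = 178.
Subtracting the first from the second: A + 4C = 25.
Subtracting the second from the third: 2A + 24C = 130.
Solving: C = 5, A = 5, then B = -7.
So a_m = 5·m + (-7) + 5·2^m; at m=21 this is 10485858.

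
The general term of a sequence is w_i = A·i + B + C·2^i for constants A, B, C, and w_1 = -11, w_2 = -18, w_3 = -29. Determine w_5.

At i = 1, 2, 3: A + B + 2C = -11; 2A + B + 4C = -18; 3A + B + 8C = -29.
Subtracting the first from the second: A + 2C = -7.
Subtracting the second from the third: A + 4C = -11.
Solving: C = -2, A = -3, then B = -4.
Hence w_5 = -3·5 + (-4) + (-2)·32 = -83.

-83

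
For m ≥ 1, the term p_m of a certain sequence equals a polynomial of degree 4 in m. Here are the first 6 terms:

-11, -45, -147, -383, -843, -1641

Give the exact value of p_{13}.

1st diffs: -34, -102, -236, -460, -798.
2nd diffs: -68, -134, -224, -338.
3rd diffs: -66, -90, -114.
4th diffs: -24, -24 (constant).
So p_m = -m^4 - m^3 - 3m^2 - 3m - 3.
Evaluating at m = 13 gives p_{13} = -31307.

-31307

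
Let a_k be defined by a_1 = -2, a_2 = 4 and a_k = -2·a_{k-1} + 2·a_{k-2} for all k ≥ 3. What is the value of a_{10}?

a_3 = -12  a_4 = 32  a_5 = -88  a_6 = 240  a_7 = -656  a_8 = 1792  a_9 = -4896  a_{10} = 13376.

13376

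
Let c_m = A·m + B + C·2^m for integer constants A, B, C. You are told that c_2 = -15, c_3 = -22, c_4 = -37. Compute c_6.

Plug in m = 2, 3, 4: 2A + B + 4C = -15; 3A + B + 8C = -22; 4A + B + 16C = -37.
Subtracting the first from the second: A + 4C = -7.
Subtracting the second from the third: A + 8C = -15.
Solving: C = -2, A = 1, then B = -9.
So c_m = 1·m + (-9) + (-2)·2^m; at m=6 this is -131.

-131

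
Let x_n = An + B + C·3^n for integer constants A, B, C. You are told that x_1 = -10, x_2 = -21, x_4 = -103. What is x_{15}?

The three given values yield: A + B + 3C = -10; 2A + B + 9C = -21; 4A + B + 81C = -103.
Subtracting the first from the second: A + 6C = -11.
Subtracting the second from the third: 2A + 72C = -82.
Solving: C = -1, A = -5, then B = -2.
So x_n = -5·n + (-2) + (-1)·3^n; at n=15 this is -14348984.

-14348984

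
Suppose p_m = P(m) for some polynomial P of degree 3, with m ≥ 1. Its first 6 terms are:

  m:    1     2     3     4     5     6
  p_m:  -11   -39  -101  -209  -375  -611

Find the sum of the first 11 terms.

1st diffs: -28, -62, -108, -166, -236.
2nd diffs: -34, -46, -58, -70.
3rd diffs: -12, -12, -12 (constant).
Newton forward-difference form: p_m = -11 + (-28)·C(m-1,1) + (-34)·C(m-1,2) + (-12)·C(m-1,3).
Continuing: …, -929, -1341, -1859, -2495, …, p_{11} = -3261.
Summing m = 1..11 (11 terms) gives -11231.

-11231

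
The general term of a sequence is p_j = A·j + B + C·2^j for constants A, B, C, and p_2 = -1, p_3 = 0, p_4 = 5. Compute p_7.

Plug in j = 2, 3, 4: 2A + B + 4C = -1; 3A + B + 8C = 0; 4A + B + 16C = 5.
Subtracting the first from the second: A + 4C = 1.
Subtracting the second from the third: A + 8C = 5.
Solving: C = 1, A = -3, then B = 1.
Hence p_7 = -3·7 + 1 + 1·128 = 108.

108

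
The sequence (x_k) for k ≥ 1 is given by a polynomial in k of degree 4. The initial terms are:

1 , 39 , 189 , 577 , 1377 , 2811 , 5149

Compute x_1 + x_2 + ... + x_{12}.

127546

1st diffs: 38, 150, 388, 800, 1434, 2338.
2nd diffs: 112, 238, 412, 634, 904.
3rd diffs: 126, 174, 222, 270.
4th diffs: 48, 48, 48 (constant).
Newton forward-difference form: x_k = 1 + 38·C(k-1,1) + 112·C(k-1,2) + 126·C(k-1,3) + 48·C(k-1,4).
Continuing: …, 8709, 13857, 21007, 30621, …, x_{12} = 43209.
Summing k = 1..12 (12 terms) gives 127546.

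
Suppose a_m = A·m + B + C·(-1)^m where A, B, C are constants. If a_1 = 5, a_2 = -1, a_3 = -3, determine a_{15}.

Plug in m = 1, 2, 3: A + B - C = 5; 2A + B + C = -1; 3A + B - C = -3.
Subtracting the first from the second: A + 2C = -6.
Subtracting the second from the third: A - 2C = -2.
Solving: C = -1, A = -4, then B = 8.
Therefore a_{15} = -60 + 8 + (-1)·(-1) = -51.

-51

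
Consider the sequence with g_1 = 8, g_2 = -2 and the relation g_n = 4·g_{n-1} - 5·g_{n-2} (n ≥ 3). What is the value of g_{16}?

Step forward from the initial values:
g_3 = -48;  g_4 = -182;  g_5 = -488;  …;  g_{13} = 279352;  g_{14} = 429518;  g_{15} = 321312;  g_{16} = -862342.

-862342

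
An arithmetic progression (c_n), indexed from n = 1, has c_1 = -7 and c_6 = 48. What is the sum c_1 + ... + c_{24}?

2868

Common difference d = (48 - (-7)) / (6 - 1) = 11.
c_n = -7 + (n - 1)·11.
c_{24} = 246; S = 24·(-7 + 246)/2 = 2868.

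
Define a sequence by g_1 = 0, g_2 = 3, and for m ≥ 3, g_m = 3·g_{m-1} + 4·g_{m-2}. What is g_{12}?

2516583

Applying the relation repeatedly:
g_3 = 9; g_4 = 39; g_5 = 153; g_6 = 615; g_7 = 2457; g_8 = 9831; g_9 = 39321; g_{10} = 157287; g_{11} = 629145; g_{12} = 2516583.
(Characteristic roots are 4 and -1.)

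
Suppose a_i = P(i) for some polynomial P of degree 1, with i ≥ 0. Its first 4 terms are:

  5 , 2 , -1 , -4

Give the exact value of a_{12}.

1st diffs: -3, -3, -3 (constant).
So a_i = -3i + 5.
Evaluating at i = 12 gives a_{12} = -31.

-31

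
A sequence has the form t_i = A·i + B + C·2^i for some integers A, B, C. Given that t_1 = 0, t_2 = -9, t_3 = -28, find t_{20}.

The three given values yield: A + B + 2C = 0; 2A + B + 4C = -9; 3A + B + 8C = -28.
Subtracting the first from the second: A + 2C = -9.
Subtracting the second from the third: A + 4C = -19.
Solving: C = -5, A = 1, then B = 9.
So t_i = 1·i + 9 + (-5)·2^i; at i=20 this is -5242851.

-5242851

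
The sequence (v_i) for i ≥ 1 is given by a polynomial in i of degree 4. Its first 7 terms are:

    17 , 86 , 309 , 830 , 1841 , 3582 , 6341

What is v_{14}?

1st diffs: 69, 223, 521, 1011, 1741, 2759.
2nd diffs: 154, 298, 490, 730, 1018.
3rd diffs: 144, 192, 240, 288.
4th diffs: 48, 48, 48 (constant).
Newton forward-difference form: v_i = 17 + 69·C(i-1,1) + 154·C(i-1,2) + 144·C(i-1,3) + 48·C(i-1,4).
At i = 14: i-1 = 13, so v_{14} = 17 + 897 + 12012 + 41184 + 34320 = 88430.

88430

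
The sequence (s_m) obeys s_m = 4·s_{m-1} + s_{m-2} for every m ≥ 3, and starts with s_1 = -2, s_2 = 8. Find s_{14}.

Applying the relation repeatedly:
s_3 = 30; s_4 = 128; s_5 = 542; …; s_{11} = 3131742; s_{12} = 13266272; s_{13} = 56196830; s_{14} = 238053592.

238053592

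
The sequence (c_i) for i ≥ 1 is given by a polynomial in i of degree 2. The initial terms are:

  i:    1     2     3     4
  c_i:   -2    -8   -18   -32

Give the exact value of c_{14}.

1st diffs: -6, -10, -14.
2nd diffs: -4, -4 (constant).
So c_i = -2i^2.
Evaluating at i = 14 gives c_{14} = -392.

-392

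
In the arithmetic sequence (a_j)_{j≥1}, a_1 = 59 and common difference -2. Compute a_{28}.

a_j = 59 + (j - 1)·(-2).
a_{28} = 59 + 27·(-2) = 5.

5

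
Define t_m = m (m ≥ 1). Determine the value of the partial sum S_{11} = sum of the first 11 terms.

Over m = 1..11: Σm = 66.
Total = (1)·66 = 66.

66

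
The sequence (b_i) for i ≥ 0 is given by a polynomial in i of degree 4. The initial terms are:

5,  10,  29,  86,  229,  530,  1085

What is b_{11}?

1st diffs: 5, 19, 57, 143, 301, 555.
2nd diffs: 14, 38, 86, 158, 254.
3rd diffs: 24, 48, 72, 96.
4th diffs: 24, 24, 24 (constant).
So b_i = i^4 - 2i^3 + 6i^2 + 5.
Evaluating at i = 11 gives b_{11} = 12710.

12710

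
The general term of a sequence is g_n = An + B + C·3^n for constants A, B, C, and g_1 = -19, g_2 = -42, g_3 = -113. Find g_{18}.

-1549681946

Plug in n = 1, 2, 3: A + B + 3C = -19; 2A + B + 9C = -42; 3A + B + 27C = -113.
Subtracting the first from the second: A + 6C = -23.
Subtracting the second from the third: A + 18C = -71.
Solving: C = -4, A = 1, then B = -8.
Therefore g_{18} = 18 + (-8) + (-4)·387420489 = -1549681946.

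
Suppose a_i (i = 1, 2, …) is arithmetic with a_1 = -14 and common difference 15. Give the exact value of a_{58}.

841

a_i = -14 + (i - 1)·15.
a_{58} = -14 + 57·15 = 841.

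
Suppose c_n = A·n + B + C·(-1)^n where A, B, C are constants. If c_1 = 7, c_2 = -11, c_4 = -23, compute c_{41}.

-233

The three given values yield: A + B - C = 7; 2A + B + C = -11; 4A + B + C = -23.
Subtracting the first from the second: A + 2C = -18.
Subtracting the second from the third: 2A = -12.
Solving: C = -6, A = -6, then B = 7.
Hence c_{41} = -6·41 + 7 + (-6)·(-1) = -233.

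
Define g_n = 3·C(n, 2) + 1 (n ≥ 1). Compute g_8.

85

C(8, 2) = 28, so g_8 = 85.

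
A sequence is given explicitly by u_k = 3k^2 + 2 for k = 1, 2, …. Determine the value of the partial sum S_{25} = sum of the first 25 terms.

Over k = 1..25: Σk = 325, Σk² = 5525.
Total = (3)·5525 + (2)·25 = 16625.

16625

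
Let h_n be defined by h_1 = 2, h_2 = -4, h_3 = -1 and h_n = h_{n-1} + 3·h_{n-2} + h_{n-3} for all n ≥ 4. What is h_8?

-291

Iterate the recurrence:
h_4 = -11  h_5 = -18  h_6 = -52  h_7 = -117  h_8 = -291.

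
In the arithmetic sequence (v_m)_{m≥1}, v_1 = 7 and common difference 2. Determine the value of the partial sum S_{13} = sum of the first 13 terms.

v_m = 7 + (m - 1)·2.
v_{13} = 31; S = 13·(7 + 31)/2 = 247.

247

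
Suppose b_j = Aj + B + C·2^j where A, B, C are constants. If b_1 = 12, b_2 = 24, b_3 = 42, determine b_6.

The three given values yield: A + B + 2C = 12; 2A + B + 4C = 24; 3A + B + 8C = 42.
Subtracting the first from the second: A + 2C = 12.
Subtracting the second from the third: A + 4C = 18.
Solving: C = 3, A = 6, then B = 0.
Therefore b_6 = 36 + 0 + 3·64 = 228.

228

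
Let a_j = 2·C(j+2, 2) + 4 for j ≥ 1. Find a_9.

C(11, 2) = 55, so a_9 = 114.

114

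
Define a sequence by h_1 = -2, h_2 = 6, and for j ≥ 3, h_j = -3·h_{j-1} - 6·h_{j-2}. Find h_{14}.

56862

Compute successive terms:
h_3 = -6  h_4 = -18  h_5 = 90  …  h_{11} = 11178  h_{12} = -48114  h_{13} = 77274  h_{14} = 56862.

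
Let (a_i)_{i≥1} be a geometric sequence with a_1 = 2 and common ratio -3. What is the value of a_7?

1458

a_i = 2·(-3)^(i-1).
a_7 = 2·(-3)^6 = 1458.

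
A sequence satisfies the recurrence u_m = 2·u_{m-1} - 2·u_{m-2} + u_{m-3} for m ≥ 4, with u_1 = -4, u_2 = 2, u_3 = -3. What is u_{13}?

Applying the relation repeatedly:
u_4 = -14;  u_5 = -20;  u_6 = -15;  u_7 = -4;  u_8 = 2;  u_9 = -3;  u_{10} = -14;  u_{11} = -20;  u_{12} = -15;  u_{13} = -4.

-4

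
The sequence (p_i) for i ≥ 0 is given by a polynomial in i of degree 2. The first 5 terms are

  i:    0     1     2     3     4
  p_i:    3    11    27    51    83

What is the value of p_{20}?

1st diffs: 8, 16, 24, 32.
2nd diffs: 8, 8, 8 (constant).
Newton forward-difference form: p_i = 3 + 8·C(i,1) + 8·C(i,2).
At i = 20: i = 20, so p_{20} = 3 + 160 + 1520 = 1683.

1683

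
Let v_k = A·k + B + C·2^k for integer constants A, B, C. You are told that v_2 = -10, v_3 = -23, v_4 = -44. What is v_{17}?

-262221

Write the equations: 2A + B + 4C = -10; 3A + B + 8C = -23; 4A + B + 16C = -44.
Subtracting the first from the second: A + 4C = -13.
Subtracting the second from the third: A + 8C = -21.
Solving: C = -2, A = -5, then B = 8.
Hence v_{17} = -5·17 + 8 + (-2)·131072 = -262221.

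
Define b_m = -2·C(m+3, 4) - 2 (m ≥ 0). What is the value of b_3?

C(6, 4) = 15, so b_3 = -32.

-32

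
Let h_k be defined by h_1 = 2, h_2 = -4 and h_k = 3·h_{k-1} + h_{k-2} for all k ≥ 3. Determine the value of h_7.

-1222

Step forward from the initial values:
h_3 = -10  h_4 = -34  h_5 = -112  h_6 = -370  h_7 = -1222.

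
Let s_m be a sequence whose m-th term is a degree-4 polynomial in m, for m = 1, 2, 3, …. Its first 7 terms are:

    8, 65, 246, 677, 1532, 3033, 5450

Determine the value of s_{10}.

21617

1st diffs: 57, 181, 431, 855, 1501, 2417.
2nd diffs: 124, 250, 424, 646, 916.
3rd diffs: 126, 174, 222, 270.
4th diffs: 48, 48, 48 (constant).
Newton forward-difference form: s_m = 8 + 57·C(m-1,1) + 124·C(m-1,2) + 126·C(m-1,3) + 48·C(m-1,4).
At m = 10: m-1 = 9, so s_{10} = 8 + 513 + 4464 + 10584 + 6048 = 21617.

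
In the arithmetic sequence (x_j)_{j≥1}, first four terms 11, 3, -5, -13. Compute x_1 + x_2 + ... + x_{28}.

Common difference d = -8.
x_j = 11 + (j - 1)·(-8).
x_{28} = -205; S = 28·(11 + (-205))/2 = -2716.

-2716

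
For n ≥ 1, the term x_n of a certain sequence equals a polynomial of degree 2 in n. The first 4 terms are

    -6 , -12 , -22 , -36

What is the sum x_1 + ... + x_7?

-308

1st diffs: -6, -10, -14.
2nd diffs: -4, -4 (constant).
Newton forward-difference form: x_n = -6 + (-6)·C(n-1,1) + (-4)·C(n-1,2).
Continuing: -54, -76, -102.
Summing n = 1..7 (7 terms) gives -308.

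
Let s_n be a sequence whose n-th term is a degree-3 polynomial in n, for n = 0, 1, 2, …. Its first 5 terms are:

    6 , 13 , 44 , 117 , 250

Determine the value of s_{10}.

3316

1st diffs: 7, 31, 73, 133.
2nd diffs: 24, 42, 60.
3rd diffs: 18, 18 (constant).
So s_n = 3n^3 + 3n^2 + n + 6.
Evaluating at n = 10 gives s_{10} = 3316.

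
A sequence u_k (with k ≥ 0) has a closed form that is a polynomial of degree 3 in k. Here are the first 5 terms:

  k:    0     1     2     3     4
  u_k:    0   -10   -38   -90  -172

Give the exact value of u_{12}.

-2628

1st diffs: -10, -28, -52, -82.
2nd diffs: -18, -24, -30.
3rd diffs: -6, -6 (constant).
So u_k = -k^3 - 6k^2 - 3k.
Evaluating at k = 12 gives u_{12} = -2628.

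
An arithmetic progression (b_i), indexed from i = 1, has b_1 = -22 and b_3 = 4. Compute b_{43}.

Common difference d = (4 - (-22)) / (3 - 1) = 13.
b_i = -22 + (i - 1)·13.
b_{43} = -22 + 42·13 = 524.

524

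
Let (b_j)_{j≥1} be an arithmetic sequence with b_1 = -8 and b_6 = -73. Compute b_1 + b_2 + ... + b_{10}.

Common difference d = (-73 - (-8)) / (6 - 1) = -13.
b_j = -8 + (j - 1)·(-13).
b_{10} = -125; S = 10·(-8 + (-125))/2 = -665.

-665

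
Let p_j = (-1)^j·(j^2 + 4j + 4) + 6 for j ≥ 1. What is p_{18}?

406

(-1)^18 = 1; j^2 + 4j + 4 at j=18 is 400; so p_{18} = 406.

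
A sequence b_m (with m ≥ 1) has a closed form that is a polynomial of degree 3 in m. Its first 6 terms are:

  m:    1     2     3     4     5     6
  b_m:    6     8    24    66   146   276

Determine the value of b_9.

1st diffs: 2, 16, 42, 80, 130.
2nd diffs: 14, 26, 38, 50.
3rd diffs: 12, 12, 12 (constant).
Newton forward-difference form: b_m = 6 + 2·C(m-1,1) + 14·C(m-1,2) + 12·C(m-1,3).
At m = 9: m-1 = 8, so b_9 = 6 + 16 + 392 + 672 = 1086.

1086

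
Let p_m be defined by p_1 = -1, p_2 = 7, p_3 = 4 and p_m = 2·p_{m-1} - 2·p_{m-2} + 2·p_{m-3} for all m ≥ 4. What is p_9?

p_4 = -8, p_5 = -10, p_6 = 4, p_7 = 12, p_8 = -4, p_9 = -24.

-24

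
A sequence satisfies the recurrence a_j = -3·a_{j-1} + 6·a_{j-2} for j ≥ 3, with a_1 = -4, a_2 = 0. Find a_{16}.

3898231272

Step forward from the initial values:
a_3 = -24;  a_4 = 72;  a_5 = -360;  …;  a_{13} = -46638504;  a_{14} = 203915880;  a_{15} = -891578664;  a_{16} = 3898231272.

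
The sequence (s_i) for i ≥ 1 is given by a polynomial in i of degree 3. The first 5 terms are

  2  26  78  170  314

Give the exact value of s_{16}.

1st diffs: 24, 52, 92, 144.
2nd diffs: 28, 40, 52.
3rd diffs: 12, 12 (constant).
So s_i = 2i^3 + 2i^2 + 4i - 6.
Evaluating at i = 16 gives s_{16} = 8762.

8762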